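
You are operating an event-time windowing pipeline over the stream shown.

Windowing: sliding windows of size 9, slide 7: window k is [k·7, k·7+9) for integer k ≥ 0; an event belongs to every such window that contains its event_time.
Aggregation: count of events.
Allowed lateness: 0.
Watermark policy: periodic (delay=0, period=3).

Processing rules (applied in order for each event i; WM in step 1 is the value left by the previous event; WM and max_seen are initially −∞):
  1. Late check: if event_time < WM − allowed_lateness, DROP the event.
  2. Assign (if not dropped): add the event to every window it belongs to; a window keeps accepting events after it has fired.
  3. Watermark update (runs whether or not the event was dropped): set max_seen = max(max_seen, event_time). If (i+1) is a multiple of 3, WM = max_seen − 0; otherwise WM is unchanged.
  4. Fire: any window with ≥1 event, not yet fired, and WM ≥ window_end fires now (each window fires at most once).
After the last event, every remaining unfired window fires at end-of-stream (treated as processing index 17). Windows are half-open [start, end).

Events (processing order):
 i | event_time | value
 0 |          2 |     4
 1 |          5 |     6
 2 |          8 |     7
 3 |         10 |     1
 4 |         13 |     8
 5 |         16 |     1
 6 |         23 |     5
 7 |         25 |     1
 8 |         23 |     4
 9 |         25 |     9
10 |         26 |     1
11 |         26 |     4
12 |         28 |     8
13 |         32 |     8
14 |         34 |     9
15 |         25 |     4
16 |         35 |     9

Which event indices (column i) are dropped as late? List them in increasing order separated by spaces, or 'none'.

15

i=0 t=2 v=4: → [0,9); WM=−∞
i=1 t=5 v=6: → [0,9); WM=−∞
i=2 t=8 v=7: → [7,16),[0,9); WM=8
i=3 t=10 v=1: → [7,16); WM=8
i=4 t=13 v=8: → [7,16); WM=8
i=5 t=16 v=1: → [14,23); WM=16; [0,9) fires=3 [7,16) fires=3
i=6 t=23 v=5: → [21,30); WM=16
i=7 t=25 v=1: → [21,30); WM=16
i=8 t=23 v=4: → [21,30); WM=25; [14,23) fires=1
i=9 t=25 v=9: → [21,30); WM=25
i=10 t=26 v=1: → [21,30); WM=25
i=11 t=26 v=4: → [21,30); WM=26
i=12 t=28 v=8: → [28,37),[21,30); WM=26
i=13 t=32 v=8: → [28,37); WM=26
i=14 t=34 v=9: → [28,37); WM=34; [21,30) fires=7
i=15 t=25 v=4: DROP (t<34-0); WM=34
i=16 t=35 v=9: → [35,44),[28,37); WM=34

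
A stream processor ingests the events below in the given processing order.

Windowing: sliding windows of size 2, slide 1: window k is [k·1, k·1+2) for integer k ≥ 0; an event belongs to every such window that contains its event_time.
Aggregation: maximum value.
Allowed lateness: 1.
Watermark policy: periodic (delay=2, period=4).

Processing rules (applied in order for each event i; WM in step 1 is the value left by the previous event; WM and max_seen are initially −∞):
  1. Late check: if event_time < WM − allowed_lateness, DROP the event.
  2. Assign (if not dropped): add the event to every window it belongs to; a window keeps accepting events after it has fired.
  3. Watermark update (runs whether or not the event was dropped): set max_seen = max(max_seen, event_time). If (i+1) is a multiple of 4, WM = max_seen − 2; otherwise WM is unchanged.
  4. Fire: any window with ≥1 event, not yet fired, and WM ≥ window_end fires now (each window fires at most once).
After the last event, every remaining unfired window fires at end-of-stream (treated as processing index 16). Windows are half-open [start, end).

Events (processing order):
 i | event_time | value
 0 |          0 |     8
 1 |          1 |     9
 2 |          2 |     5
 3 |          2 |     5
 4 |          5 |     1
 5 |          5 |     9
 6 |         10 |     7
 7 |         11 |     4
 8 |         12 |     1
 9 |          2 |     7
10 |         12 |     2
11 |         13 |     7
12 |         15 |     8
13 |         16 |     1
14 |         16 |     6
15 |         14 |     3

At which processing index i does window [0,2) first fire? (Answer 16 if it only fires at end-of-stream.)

7

i=0 t=0 v=8: → [0,2); WM=−∞
i=1 t=1 v=9: → [1,3),[0,2); WM=−∞
i=2 t=2 v=5: → [2,4),[1,3); WM=−∞
i=3 t=2 v=5: → [2,4),[1,3); WM=0
i=4 t=5 v=1: → [5,7),[4,6); WM=0
i=5 t=5 v=9: → [5,7),[4,6); WM=0
i=6 t=10 v=7: → [10,12),[9,11); WM=0
i=7 t=11 v=4: → [11,13),[10,12); WM=9; [0,2) fires=9 [1,3) fires=9 [2,4) fires=5 [4,6) fires=9 [5,7) fires=9
i=8 t=12 v=1: → [12,14),[11,13); WM=9
i=9 t=2 v=7: DROP (t<9-1); WM=9
i=10 t=12 v=2: → [12,14),[11,13); WM=9
i=11 t=13 v=7: → [13,15),[12,14); WM=11; [9,11) fires=7
i=12 t=15 v=8: → [15,17),[14,16); WM=11
i=13 t=16 v=1: → [16,18),[15,17); WM=11
i=14 t=16 v=6: → [16,18),[15,17); WM=11
i=15 t=14 v=3: → [14,16),[13,15); WM=14; [10,12) fires=7 [11,13) fires=4 [12,14) fires=7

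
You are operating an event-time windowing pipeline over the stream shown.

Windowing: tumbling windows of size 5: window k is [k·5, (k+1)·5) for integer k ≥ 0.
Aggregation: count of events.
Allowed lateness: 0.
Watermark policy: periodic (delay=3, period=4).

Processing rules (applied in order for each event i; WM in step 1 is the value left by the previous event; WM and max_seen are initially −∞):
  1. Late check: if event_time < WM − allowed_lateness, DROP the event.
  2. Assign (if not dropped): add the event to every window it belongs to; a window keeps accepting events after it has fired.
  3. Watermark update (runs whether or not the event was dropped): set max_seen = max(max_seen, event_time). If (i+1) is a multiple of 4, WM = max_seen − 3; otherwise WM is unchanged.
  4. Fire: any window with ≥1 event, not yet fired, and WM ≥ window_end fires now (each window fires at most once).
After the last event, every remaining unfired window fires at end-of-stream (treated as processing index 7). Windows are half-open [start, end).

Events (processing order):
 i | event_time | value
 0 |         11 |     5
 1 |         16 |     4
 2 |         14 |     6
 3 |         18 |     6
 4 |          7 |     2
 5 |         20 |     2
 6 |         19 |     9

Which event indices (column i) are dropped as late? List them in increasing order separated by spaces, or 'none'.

i=0 t=11 v=5: → [10,15); WM=−∞
i=1 t=16 v=4: → [15,20); WM=−∞
i=2 t=14 v=6: → [10,15); WM=−∞
i=3 t=18 v=6: → [15,20); WM=15; [10,15) fires=2
i=4 t=7 v=2: DROP (t<15-0); WM=15
i=5 t=20 v=2: → [20,25); WM=15
i=6 t=19 v=9: → [15,20); WM=15

4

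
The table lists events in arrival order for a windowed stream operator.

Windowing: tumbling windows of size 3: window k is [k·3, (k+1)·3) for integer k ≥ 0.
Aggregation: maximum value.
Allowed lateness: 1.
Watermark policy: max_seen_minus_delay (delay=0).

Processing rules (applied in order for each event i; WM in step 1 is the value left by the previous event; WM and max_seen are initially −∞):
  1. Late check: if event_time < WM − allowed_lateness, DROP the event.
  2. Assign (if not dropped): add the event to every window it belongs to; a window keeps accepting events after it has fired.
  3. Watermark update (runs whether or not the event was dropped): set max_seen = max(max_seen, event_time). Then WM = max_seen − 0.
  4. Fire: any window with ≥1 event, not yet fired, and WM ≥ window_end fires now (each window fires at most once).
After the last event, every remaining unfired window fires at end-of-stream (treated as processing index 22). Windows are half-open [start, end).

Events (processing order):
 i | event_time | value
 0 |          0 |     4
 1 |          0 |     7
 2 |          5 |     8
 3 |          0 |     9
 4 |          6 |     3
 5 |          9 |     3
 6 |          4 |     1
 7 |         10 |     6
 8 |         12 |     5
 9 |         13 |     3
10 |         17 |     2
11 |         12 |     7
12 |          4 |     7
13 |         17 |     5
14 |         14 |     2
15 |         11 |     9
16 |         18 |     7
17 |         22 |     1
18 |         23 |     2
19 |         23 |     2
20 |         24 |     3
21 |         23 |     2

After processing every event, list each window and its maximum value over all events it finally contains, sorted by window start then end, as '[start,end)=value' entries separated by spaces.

[0,3)=7 [3,6)=8 [6,9)=3 [9,12)=6 [12,15)=5 [15,18)=5 [18,21)=7 [21,24)=2 [24,27)=3

i=0 t=0 v=4: → [0,3); WM=0
i=1 t=0 v=7: → [0,3); WM=0
i=2 t=5 v=8: → [3,6); WM=5; [0,3) fires=7
i=3 t=0 v=9: DROP (t<5-1); WM=5
i=4 t=6 v=3: → [6,9); WM=6; [3,6) fires=8
i=5 t=9 v=3: → [9,12); WM=9; [6,9) fires=3
i=6 t=4 v=1: DROP (t<9-1); WM=9
i=7 t=10 v=6: → [9,12); WM=10
i=8 t=12 v=5: → [12,15); WM=12; [9,12) fires=6
i=9 t=13 v=3: → [12,15); WM=13
i=10 t=17 v=2: → [15,18); WM=17; [12,15) fires=5
i=11 t=12 v=7: DROP (t<17-1); WM=17
i=12 t=4 v=7: DROP (t<17-1); WM=17
i=13 t=17 v=5: → [15,18); WM=17
i=14 t=14 v=2: DROP (t<17-1); WM=17
i=15 t=11 v=9: DROP (t<17-1); WM=17
i=16 t=18 v=7: → [18,21); WM=18; [15,18) fires=5
i=17 t=22 v=1: → [21,24); WM=22; [18,21) fires=7
i=18 t=23 v=2: → [21,24); WM=23
i=19 t=23 v=2: → [21,24); WM=23
i=20 t=24 v=3: → [24,27); WM=24; [21,24) fires=2
i=21 t=23 v=2: → [21,24); WM=24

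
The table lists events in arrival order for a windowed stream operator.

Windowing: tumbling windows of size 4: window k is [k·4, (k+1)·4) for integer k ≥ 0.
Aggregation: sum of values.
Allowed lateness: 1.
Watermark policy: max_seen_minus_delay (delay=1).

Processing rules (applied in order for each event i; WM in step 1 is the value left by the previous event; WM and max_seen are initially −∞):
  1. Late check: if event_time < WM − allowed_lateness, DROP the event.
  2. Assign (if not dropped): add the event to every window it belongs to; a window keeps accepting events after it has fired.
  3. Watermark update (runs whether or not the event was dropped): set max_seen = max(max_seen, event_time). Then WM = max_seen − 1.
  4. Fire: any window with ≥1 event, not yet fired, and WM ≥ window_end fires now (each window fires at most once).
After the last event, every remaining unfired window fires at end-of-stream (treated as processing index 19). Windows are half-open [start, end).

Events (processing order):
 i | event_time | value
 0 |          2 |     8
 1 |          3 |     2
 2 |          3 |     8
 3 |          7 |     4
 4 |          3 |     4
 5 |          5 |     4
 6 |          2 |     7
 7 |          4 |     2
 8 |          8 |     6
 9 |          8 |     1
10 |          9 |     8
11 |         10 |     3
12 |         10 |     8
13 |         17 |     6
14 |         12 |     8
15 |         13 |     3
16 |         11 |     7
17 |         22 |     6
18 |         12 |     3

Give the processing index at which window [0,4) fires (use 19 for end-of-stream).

i=0 t=2 v=8: → [0,4); WM=1
i=1 t=3 v=2: → [0,4); WM=2
i=2 t=3 v=8: → [0,4); WM=2
i=3 t=7 v=4: → [4,8); WM=6; [0,4) fires=18
i=4 t=3 v=4: DROP (t<6-1); WM=6
i=5 t=5 v=4: → [4,8); WM=6
i=6 t=2 v=7: DROP (t<6-1); WM=6
i=7 t=4 v=2: DROP (t<6-1); WM=6
i=8 t=8 v=6: → [8,12); WM=7
i=9 t=8 v=1: → [8,12); WM=7
i=10 t=9 v=8: → [8,12); WM=8; [4,8) fires=8
i=11 t=10 v=3: → [8,12); WM=9
i=12 t=10 v=8: → [8,12); WM=9
i=13 t=17 v=6: → [16,20); WM=16; [8,12) fires=26
i=14 t=12 v=8: DROP (t<16-1); WM=16
i=15 t=13 v=3: DROP (t<16-1); WM=16
i=16 t=11 v=7: DROP (t<16-1); WM=16
i=17 t=22 v=6: → [20,24); WM=21; [16,20) fires=6
i=18 t=12 v=3: DROP (t<21-1); WM=21

3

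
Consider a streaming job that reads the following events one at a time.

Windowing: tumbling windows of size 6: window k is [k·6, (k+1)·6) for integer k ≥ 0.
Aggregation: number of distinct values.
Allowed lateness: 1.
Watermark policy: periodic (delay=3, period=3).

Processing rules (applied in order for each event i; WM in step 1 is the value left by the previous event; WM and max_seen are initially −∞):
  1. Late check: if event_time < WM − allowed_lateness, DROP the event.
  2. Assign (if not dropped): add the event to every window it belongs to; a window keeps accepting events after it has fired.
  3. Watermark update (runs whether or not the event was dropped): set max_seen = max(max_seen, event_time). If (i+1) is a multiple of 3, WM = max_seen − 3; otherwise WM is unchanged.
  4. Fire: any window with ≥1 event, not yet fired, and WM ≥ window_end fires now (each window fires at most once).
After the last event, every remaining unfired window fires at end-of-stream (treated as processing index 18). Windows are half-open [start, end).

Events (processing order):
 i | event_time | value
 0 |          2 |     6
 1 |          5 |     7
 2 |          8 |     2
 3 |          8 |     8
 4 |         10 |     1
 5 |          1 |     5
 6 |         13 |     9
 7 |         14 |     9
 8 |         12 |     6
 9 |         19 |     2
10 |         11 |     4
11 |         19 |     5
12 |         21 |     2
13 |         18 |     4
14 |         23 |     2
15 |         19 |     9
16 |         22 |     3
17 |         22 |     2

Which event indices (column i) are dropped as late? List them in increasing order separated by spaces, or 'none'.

i=0 t=2 v=6: → [0,6); WM=−∞
i=1 t=5 v=7: → [0,6); WM=−∞
i=2 t=8 v=2: → [6,12); WM=5
i=3 t=8 v=8: → [6,12); WM=5
i=4 t=10 v=1: → [6,12); WM=5
i=5 t=1 v=5: DROP (t<5-1); WM=7; [0,6) fires=2
i=6 t=13 v=9: → [12,18); WM=7
i=7 t=14 v=9: → [12,18); WM=7
i=8 t=12 v=6: → [12,18); WM=11
i=9 t=19 v=2: → [18,24); WM=11
i=10 t=11 v=4: → [6,12); WM=11
i=11 t=19 v=5: → [18,24); WM=16; [6,12) fires=4
i=12 t=21 v=2: → [18,24); WM=16
i=13 t=18 v=4: → [18,24); WM=16
i=14 t=23 v=2: → [18,24); WM=20; [12,18) fires=2
i=15 t=19 v=9: → [18,24); WM=20
i=16 t=22 v=3: → [18,24); WM=20
i=17 t=22 v=2: → [18,24); WM=20

5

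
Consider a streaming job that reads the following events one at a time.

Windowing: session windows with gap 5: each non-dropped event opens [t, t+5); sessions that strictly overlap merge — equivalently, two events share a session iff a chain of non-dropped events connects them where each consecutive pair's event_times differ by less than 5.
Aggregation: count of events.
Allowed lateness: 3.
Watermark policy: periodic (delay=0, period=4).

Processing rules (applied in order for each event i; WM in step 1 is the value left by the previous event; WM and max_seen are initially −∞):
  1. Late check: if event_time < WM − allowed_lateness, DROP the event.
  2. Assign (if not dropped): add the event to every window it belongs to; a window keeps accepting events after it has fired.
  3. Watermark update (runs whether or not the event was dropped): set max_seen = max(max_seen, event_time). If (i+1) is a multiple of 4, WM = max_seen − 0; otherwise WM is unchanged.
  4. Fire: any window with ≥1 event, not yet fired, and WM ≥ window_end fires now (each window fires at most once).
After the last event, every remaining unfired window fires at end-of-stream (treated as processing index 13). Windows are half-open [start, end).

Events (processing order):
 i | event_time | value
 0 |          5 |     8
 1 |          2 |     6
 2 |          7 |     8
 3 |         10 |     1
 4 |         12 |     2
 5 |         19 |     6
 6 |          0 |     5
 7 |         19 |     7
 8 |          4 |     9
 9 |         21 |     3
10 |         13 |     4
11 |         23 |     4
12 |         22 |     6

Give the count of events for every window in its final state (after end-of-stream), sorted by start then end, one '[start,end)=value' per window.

i=0 t=5 v=8: → [5,10); WM=−∞
i=1 t=2 v=6: → [2,10); WM=−∞
i=2 t=7 v=8: → [2,12); WM=−∞
i=3 t=10 v=1: → [2,15); WM=10
i=4 t=12 v=2: → [2,17); WM=10
i=5 t=19 v=6: → [19,24); WM=10
i=6 t=0 v=5: DROP (t<10-3); WM=10
i=7 t=19 v=7: → [19,24); WM=19
i=8 t=4 v=9: DROP (t<19-3); WM=19
i=9 t=21 v=3: → [19,26); WM=19
i=10 t=13 v=4: DROP (t<19-3); WM=19
i=11 t=23 v=4: → [19,28); WM=23
i=12 t=22 v=6: → [19,28); WM=23

[2,17)=5 [19,28)=5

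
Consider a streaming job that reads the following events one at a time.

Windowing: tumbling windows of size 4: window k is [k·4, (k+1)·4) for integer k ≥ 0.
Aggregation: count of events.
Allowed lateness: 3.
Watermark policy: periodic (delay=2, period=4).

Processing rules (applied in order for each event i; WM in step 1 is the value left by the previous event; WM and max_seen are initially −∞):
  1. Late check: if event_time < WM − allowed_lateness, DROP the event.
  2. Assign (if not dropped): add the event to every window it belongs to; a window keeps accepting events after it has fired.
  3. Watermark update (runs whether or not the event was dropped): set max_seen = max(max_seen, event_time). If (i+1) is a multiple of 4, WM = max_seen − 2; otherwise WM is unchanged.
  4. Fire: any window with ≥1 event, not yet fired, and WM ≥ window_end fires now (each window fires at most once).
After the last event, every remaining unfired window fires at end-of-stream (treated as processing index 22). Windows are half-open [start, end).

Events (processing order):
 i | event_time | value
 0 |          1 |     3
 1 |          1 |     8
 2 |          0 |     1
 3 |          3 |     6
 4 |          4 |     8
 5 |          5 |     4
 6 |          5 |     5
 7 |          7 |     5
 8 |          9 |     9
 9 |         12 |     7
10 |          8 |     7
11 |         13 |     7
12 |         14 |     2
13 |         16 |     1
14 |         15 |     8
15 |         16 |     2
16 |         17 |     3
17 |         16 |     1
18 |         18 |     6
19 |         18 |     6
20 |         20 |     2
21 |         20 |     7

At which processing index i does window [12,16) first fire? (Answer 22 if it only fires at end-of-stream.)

19

i=0 t=1 v=3: → [0,4); WM=−∞
i=1 t=1 v=8: → [0,4); WM=−∞
i=2 t=0 v=1: → [0,4); WM=−∞
i=3 t=3 v=6: → [0,4); WM=1
i=4 t=4 v=8: → [4,8); WM=1
i=5 t=5 v=4: → [4,8); WM=1
i=6 t=5 v=5: → [4,8); WM=1
i=7 t=7 v=5: → [4,8); WM=5; [0,4) fires=4
i=8 t=9 v=9: → [8,12); WM=5
i=9 t=12 v=7: → [12,16); WM=5
i=10 t=8 v=7: → [8,12); WM=5
i=11 t=13 v=7: → [12,16); WM=11; [4,8) fires=4
i=12 t=14 v=2: → [12,16); WM=11
i=13 t=16 v=1: → [16,20); WM=11
i=14 t=15 v=8: → [12,16); WM=11
i=15 t=16 v=2: → [16,20); WM=14; [8,12) fires=2
i=16 t=17 v=3: → [16,20); WM=14
i=17 t=16 v=1: → [16,20); WM=14
i=18 t=18 v=6: → [16,20); WM=14
i=19 t=18 v=6: → [16,20); WM=16; [12,16) fires=4
i=20 t=20 v=2: → [20,24); WM=16
i=21 t=20 v=7: → [20,24); WM=16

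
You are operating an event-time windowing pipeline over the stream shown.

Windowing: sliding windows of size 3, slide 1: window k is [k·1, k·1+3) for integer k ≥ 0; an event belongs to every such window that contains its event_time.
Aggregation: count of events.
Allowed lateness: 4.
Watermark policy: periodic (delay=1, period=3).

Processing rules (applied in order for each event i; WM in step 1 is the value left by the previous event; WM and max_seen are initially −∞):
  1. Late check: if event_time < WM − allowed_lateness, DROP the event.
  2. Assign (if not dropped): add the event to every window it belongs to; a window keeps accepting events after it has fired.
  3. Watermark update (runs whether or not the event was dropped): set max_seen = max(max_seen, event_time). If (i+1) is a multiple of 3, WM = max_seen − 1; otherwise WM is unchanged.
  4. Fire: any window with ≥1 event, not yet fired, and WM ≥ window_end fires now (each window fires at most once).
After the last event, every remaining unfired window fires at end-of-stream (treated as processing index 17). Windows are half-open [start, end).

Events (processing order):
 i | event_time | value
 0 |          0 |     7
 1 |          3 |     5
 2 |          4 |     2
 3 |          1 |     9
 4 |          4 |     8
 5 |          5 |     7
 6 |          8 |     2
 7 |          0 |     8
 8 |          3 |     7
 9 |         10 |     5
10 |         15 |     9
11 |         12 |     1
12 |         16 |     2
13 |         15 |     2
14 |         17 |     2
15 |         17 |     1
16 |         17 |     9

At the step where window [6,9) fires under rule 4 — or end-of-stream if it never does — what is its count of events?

i=0 t=0 v=7: → [0,3); WM=−∞
i=1 t=3 v=5: → [3,6),[2,5),[1,4); WM=−∞
i=2 t=4 v=2: → [4,7),[3,6),[2,5); WM=3; [0,3) fires=1
i=3 t=1 v=9: → [1,4),[0,3); WM=3
i=4 t=4 v=8: → [4,7),[3,6),[2,5); WM=3
i=5 t=5 v=7: → [5,8),[4,7),[3,6); WM=4; [1,4) fires=2
i=6 t=8 v=2: → [8,11),[7,10),[6,9); WM=4
i=7 t=0 v=8: → [0,3); WM=4
i=8 t=3 v=7: → [3,6),[2,5),[1,4); WM=7; [2,5) fires=4 [3,6) fires=5 [4,7) fires=3
i=9 t=10 v=5: → [10,13),[9,12),[8,11); WM=7
i=10 t=15 v=9: → [15,18),[14,17),[13,16); WM=7
i=11 t=12 v=1: → [12,15),[11,14),[10,13); WM=14; [5,8) fires=1 [6,9) fires=1 [7,10) fires=1 [8,11) fires=2 [9,12) fires=1 [10,13) fires=2 [11,14) fires=1
i=12 t=16 v=2: → [16,19),[15,18),[14,17); WM=14
i=13 t=15 v=2: → [15,18),[14,17),[13,16); WM=14
i=14 t=17 v=2: → [17,20),[16,19),[15,18); WM=16; [12,15) fires=1 [13,16) fires=2
i=15 t=17 v=1: → [17,20),[16,19),[15,18); WM=16
i=16 t=17 v=9: → [17,20),[16,19),[15,18); WM=16

1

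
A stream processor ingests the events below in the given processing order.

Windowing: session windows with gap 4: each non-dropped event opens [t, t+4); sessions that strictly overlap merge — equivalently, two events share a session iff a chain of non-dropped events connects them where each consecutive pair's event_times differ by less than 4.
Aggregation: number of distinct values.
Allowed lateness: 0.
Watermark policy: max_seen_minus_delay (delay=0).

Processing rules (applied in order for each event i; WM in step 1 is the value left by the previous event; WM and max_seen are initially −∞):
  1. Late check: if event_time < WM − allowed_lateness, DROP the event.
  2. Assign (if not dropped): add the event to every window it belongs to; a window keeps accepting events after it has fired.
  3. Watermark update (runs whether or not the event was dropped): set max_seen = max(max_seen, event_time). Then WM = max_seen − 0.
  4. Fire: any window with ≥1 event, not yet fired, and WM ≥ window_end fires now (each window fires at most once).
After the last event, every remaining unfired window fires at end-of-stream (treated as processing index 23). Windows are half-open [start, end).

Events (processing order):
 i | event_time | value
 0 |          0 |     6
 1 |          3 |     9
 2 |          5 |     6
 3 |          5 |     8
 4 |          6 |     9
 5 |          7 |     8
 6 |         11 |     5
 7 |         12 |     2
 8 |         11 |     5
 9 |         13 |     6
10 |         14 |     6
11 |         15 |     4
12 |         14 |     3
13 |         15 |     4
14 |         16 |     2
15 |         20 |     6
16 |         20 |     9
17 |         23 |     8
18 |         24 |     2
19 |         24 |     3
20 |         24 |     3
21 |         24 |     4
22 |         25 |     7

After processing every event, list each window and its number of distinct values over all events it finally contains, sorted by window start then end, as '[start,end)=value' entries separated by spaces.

[0,11)=3 [11,20)=4 [20,29)=7

i=0 t=0 v=6: → [0,4); WM=0
i=1 t=3 v=9: → [0,7); WM=3
i=2 t=5 v=6: → [0,9); WM=5
i=3 t=5 v=8: → [0,9); WM=5
i=4 t=6 v=9: → [0,10); WM=6
i=5 t=7 v=8: → [0,11); WM=7
i=6 t=11 v=5: → [11,15); WM=11
i=7 t=12 v=2: → [11,16); WM=12
i=8 t=11 v=5: DROP (t<12-0); WM=12
i=9 t=13 v=6: → [11,17); WM=13
i=10 t=14 v=6: → [11,18); WM=14
i=11 t=15 v=4: → [11,19); WM=15
i=12 t=14 v=3: DROP (t<15-0); WM=15
i=13 t=15 v=4: → [11,19); WM=15
i=14 t=16 v=2: → [11,20); WM=16
i=15 t=20 v=6: → [20,24); WM=20
i=16 t=20 v=9: → [20,24); WM=20
i=17 t=23 v=8: → [20,27); WM=23
i=18 t=24 v=2: → [20,28); WM=24
i=19 t=24 v=3: → [20,28); WM=24
i=20 t=24 v=3: → [20,28); WM=24
i=21 t=24 v=4: → [20,28); WM=24
i=22 t=25 v=7: → [20,29); WM=25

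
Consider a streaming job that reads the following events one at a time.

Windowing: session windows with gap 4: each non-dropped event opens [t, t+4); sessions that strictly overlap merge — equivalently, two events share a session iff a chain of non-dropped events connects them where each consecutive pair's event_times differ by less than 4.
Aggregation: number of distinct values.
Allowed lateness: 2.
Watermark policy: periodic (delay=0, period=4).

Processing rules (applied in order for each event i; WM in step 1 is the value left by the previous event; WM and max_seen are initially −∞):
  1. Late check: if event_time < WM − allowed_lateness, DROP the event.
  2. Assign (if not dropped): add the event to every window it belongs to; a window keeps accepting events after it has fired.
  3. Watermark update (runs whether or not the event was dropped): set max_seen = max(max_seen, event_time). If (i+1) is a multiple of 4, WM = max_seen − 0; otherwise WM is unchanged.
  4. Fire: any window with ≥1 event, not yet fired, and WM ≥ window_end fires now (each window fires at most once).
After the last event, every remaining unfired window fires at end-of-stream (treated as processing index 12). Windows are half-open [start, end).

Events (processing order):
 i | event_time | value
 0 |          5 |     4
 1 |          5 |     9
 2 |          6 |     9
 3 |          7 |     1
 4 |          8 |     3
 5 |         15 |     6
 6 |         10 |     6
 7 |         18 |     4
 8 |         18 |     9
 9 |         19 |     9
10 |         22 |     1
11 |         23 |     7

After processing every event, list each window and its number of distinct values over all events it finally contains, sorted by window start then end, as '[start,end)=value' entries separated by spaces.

i=0 t=5 v=4: → [5,9); WM=−∞
i=1 t=5 v=9: → [5,9); WM=−∞
i=2 t=6 v=9: → [5,10); WM=−∞
i=3 t=7 v=1: → [5,11); WM=7
i=4 t=8 v=3: → [5,12); WM=7
i=5 t=15 v=6: → [15,19); WM=7
i=6 t=10 v=6: → [5,14); WM=7
i=7 t=18 v=4: → [15,22); WM=18
i=8 t=18 v=9: → [15,22); WM=18
i=9 t=19 v=9: → [15,23); WM=18
i=10 t=22 v=1: → [15,26); WM=18
i=11 t=23 v=7: → [15,27); WM=23

[5,14)=5 [15,27)=5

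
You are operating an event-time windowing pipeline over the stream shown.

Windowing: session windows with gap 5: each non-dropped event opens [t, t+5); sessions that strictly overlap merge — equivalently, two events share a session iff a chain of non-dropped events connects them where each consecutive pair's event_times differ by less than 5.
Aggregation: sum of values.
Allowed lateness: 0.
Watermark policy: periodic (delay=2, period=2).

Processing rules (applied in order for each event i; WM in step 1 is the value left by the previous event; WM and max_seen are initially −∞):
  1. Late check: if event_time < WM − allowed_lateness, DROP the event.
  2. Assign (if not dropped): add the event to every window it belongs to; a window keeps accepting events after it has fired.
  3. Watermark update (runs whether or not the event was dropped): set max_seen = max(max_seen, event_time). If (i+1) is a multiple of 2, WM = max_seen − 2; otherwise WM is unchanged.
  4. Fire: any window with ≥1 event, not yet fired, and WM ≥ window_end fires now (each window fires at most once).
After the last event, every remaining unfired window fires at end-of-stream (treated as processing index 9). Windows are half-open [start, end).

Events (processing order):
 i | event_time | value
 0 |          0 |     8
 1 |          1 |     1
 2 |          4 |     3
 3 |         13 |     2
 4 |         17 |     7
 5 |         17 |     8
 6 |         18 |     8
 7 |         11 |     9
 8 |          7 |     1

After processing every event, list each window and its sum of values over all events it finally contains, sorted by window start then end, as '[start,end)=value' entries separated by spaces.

i=0 t=0 v=8: → [0,5); WM=−∞
i=1 t=1 v=1: → [0,6); WM=-1
i=2 t=4 v=3: → [0,9); WM=-1
i=3 t=13 v=2: → [13,18); WM=11
i=4 t=17 v=7: → [13,22); WM=11
i=5 t=17 v=8: → [13,22); WM=15
i=6 t=18 v=8: → [13,23); WM=15
i=7 t=11 v=9: DROP (t<15-0); WM=16
i=8 t=7 v=1: DROP (t<16-0); WM=16

[0,9)=12 [13,23)=25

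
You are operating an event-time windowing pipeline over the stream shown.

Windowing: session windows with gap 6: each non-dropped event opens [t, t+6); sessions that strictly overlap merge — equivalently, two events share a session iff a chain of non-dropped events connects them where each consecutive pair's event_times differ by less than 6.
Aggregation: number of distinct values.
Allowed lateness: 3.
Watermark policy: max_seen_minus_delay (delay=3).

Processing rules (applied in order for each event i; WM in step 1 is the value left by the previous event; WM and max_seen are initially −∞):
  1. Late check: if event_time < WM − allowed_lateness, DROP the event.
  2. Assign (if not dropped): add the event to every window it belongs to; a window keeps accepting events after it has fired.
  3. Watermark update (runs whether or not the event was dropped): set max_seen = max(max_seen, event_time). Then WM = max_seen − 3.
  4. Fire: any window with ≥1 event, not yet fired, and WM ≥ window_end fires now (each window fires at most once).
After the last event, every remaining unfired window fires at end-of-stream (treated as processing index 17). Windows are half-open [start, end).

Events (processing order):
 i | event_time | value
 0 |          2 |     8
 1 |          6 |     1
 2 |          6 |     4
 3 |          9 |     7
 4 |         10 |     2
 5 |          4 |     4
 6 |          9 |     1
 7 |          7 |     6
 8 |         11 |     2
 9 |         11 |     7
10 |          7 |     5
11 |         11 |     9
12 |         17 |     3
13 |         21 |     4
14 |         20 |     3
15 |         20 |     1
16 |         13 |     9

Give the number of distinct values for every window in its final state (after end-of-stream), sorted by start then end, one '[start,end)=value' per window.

[2,17)=8 [17,27)=3

i=0 t=2 v=8: → [2,8); WM=-1
i=1 t=6 v=1: → [2,12); WM=3
i=2 t=6 v=4: → [2,12); WM=3
i=3 t=9 v=7: → [2,15); WM=6
i=4 t=10 v=2: → [2,16); WM=7
i=5 t=4 v=4: → [2,16); WM=7
i=6 t=9 v=1: → [2,16); WM=7
i=7 t=7 v=6: → [2,16); WM=7
i=8 t=11 v=2: → [2,17); WM=8
i=9 t=11 v=7: → [2,17); WM=8
i=10 t=7 v=5: → [2,17); WM=8
i=11 t=11 v=9: → [2,17); WM=8
i=12 t=17 v=3: → [17,23); WM=14
i=13 t=21 v=4: → [17,27); WM=18
i=14 t=20 v=3: → [17,27); WM=18
i=15 t=20 v=1: → [17,27); WM=18
i=16 t=13 v=9: DROP (t<18-3); WM=18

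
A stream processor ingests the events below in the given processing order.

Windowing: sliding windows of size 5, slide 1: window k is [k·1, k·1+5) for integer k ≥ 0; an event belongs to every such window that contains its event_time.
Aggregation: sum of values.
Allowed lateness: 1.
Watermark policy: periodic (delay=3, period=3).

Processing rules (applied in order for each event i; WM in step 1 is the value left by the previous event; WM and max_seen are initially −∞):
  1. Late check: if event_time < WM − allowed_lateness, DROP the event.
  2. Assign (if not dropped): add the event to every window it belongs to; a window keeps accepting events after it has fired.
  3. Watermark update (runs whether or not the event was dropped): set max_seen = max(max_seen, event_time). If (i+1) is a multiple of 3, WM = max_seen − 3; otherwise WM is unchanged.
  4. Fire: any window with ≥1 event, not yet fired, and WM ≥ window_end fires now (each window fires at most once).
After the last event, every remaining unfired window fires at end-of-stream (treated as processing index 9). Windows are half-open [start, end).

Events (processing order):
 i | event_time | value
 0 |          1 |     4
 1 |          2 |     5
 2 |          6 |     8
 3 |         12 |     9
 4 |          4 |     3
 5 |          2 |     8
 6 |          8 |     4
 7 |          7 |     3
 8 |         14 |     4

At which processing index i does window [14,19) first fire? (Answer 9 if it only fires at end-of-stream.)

i=0 t=1 v=4: → [1,6),[0,5); WM=−∞
i=1 t=2 v=5: → [2,7),[1,6),[0,5); WM=−∞
i=2 t=6 v=8: → [6,11),[5,10),[4,9),[3,8),[2,7); WM=3
i=3 t=12 v=9: → [12,17),[11,16),[10,15),[9,14),[8,13); WM=3
i=4 t=4 v=3: → [4,9),[3,8),[2,7),[1,6),[0,5); WM=3
i=5 t=2 v=8: → [2,7),[1,6),[0,5); WM=9; [0,5) fires=20 [1,6) fires=20 [2,7) fires=24 [3,8) fires=11 [4,9) fires=11
i=6 t=8 v=4: → [8,13),[7,12),[6,11),[5,10),[4,9); WM=9
i=7 t=7 v=3: DROP (t<9-1); WM=9
i=8 t=14 v=4: → [14,19),[13,18),[12,17),[11,16),[10,15); WM=11; [5,10) fires=12 [6,11) fires=12

9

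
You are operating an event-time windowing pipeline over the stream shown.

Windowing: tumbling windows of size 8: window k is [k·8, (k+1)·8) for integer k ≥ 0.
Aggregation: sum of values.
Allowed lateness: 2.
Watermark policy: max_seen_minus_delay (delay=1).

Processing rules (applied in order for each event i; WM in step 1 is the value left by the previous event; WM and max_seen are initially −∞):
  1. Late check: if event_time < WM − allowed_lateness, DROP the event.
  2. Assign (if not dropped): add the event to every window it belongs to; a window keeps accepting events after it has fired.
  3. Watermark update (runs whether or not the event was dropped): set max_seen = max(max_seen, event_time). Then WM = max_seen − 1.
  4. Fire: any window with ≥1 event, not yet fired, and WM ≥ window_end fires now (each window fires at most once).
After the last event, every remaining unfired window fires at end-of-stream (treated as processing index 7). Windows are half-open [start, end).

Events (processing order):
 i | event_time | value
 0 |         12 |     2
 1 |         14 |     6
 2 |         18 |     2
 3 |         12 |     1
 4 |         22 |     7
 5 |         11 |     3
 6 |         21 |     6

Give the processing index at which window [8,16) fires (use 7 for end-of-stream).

2

i=0 t=12 v=2: → [8,16); WM=11
i=1 t=14 v=6: → [8,16); WM=13
i=2 t=18 v=2: → [16,24); WM=17; [8,16) fires=8
i=3 t=12 v=1: DROP (t<17-2); WM=17
i=4 t=22 v=7: → [16,24); WM=21
i=5 t=11 v=3: DROP (t<21-2); WM=21
i=6 t=21 v=6: → [16,24); WM=21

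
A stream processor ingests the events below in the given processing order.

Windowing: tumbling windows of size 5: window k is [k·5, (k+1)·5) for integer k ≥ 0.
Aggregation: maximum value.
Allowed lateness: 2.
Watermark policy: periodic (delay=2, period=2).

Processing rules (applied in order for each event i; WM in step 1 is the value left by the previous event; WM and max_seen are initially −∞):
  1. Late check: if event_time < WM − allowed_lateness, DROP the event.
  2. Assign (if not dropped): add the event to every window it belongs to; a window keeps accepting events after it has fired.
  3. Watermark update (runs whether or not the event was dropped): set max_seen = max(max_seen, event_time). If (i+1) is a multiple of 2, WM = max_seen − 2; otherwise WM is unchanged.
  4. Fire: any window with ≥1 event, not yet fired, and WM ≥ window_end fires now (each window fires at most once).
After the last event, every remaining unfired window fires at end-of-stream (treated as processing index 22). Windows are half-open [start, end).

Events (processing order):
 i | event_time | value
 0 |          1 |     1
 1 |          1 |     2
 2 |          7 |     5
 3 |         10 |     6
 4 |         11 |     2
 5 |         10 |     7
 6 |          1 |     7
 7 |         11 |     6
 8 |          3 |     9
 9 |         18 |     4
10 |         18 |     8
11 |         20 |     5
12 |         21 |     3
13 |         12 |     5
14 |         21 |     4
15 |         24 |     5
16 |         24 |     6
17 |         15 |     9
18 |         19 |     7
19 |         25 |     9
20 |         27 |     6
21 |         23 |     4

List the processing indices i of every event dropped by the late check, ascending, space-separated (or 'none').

i=0 t=1 v=1: → [0,5); WM=−∞
i=1 t=1 v=2: → [0,5); WM=-1
i=2 t=7 v=5: → [5,10); WM=-1
i=3 t=10 v=6: → [10,15); WM=8; [0,5) fires=2
i=4 t=11 v=2: → [10,15); WM=8
i=5 t=10 v=7: → [10,15); WM=9
i=6 t=1 v=7: DROP (t<9-2); WM=9
i=7 t=11 v=6: → [10,15); WM=9
i=8 t=3 v=9: DROP (t<9-2); WM=9
i=9 t=18 v=4: → [15,20); WM=16; [5,10) fires=5 [10,15) fires=7
i=10 t=18 v=8: → [15,20); WM=16
i=11 t=20 v=5: → [20,25); WM=18
i=12 t=21 v=3: → [20,25); WM=18
i=13 t=12 v=5: DROP (t<18-2); WM=19
i=14 t=21 v=4: → [20,25); WM=19
i=15 t=24 v=5: → [20,25); WM=22; [15,20) fires=8
i=16 t=24 v=6: → [20,25); WM=22
i=17 t=15 v=9: DROP (t<22-2); WM=22
i=18 t=19 v=7: DROP (t<22-2); WM=22
i=19 t=25 v=9: → [25,30); WM=23
i=20 t=27 v=6: → [25,30); WM=23
i=21 t=23 v=4: → [20,25); WM=25; [20,25) fires=6

6 8 13 17 18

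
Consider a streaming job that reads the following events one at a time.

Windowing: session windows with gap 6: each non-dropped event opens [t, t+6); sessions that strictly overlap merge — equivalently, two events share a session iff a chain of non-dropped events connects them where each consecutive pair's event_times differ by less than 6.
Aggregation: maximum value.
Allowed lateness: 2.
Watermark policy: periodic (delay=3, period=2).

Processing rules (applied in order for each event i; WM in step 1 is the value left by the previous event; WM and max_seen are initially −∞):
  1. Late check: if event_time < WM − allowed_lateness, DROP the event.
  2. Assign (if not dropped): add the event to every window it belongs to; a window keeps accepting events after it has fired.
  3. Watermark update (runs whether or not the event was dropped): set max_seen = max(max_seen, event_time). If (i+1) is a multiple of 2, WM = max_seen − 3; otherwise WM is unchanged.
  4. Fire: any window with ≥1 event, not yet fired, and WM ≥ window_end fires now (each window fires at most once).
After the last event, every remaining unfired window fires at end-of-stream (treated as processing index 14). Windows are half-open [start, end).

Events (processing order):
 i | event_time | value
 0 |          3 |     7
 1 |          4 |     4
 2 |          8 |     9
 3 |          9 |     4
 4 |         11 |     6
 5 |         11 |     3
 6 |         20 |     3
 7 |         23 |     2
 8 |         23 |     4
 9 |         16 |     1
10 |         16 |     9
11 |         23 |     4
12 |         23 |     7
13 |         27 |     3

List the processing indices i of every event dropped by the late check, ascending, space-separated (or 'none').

i=0 t=3 v=7: → [3,9); WM=−∞
i=1 t=4 v=4: → [3,10); WM=1
i=2 t=8 v=9: → [3,14); WM=1
i=3 t=9 v=4: → [3,15); WM=6
i=4 t=11 v=6: → [3,17); WM=6
i=5 t=11 v=3: → [3,17); WM=8
i=6 t=20 v=3: → [20,26); WM=8
i=7 t=23 v=2: → [20,29); WM=20
i=8 t=23 v=4: → [20,29); WM=20
i=9 t=16 v=1: DROP (t<20-2); WM=20
i=10 t=16 v=9: DROP (t<20-2); WM=20
i=11 t=23 v=4: → [20,29); WM=20
i=12 t=23 v=7: → [20,29); WM=20
i=13 t=27 v=3: → [20,33); WM=24

9 10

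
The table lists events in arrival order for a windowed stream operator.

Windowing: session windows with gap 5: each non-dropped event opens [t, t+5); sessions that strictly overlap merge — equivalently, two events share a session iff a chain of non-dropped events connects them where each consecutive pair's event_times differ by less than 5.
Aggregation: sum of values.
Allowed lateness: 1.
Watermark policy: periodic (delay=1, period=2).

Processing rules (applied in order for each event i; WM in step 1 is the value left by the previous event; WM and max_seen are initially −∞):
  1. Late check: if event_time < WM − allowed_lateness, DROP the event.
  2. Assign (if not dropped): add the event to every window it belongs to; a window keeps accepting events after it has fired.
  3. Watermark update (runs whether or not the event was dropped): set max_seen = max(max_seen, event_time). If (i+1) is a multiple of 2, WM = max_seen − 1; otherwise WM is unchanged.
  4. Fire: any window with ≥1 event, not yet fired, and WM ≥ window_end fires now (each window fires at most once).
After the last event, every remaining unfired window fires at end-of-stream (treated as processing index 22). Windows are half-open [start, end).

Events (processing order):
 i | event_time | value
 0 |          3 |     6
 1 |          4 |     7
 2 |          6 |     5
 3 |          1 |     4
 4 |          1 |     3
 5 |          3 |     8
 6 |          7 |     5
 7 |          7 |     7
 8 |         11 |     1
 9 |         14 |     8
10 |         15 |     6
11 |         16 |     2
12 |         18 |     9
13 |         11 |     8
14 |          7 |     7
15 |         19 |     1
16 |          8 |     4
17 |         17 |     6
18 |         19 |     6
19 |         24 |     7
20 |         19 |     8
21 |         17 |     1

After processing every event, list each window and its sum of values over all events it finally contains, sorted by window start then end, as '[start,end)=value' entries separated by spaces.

[3,24)=69 [24,29)=7

i=0 t=3 v=6: → [3,8); WM=−∞
i=1 t=4 v=7: → [3,9); WM=3
i=2 t=6 v=5: → [3,11); WM=3
i=3 t=1 v=4: DROP (t<3-1); WM=5
i=4 t=1 v=3: DROP (t<5-1); WM=5
i=5 t=3 v=8: DROP (t<5-1); WM=5
i=6 t=7 v=5: → [3,12); WM=5
i=7 t=7 v=7: → [3,12); WM=6
i=8 t=11 v=1: → [3,16); WM=6
i=9 t=14 v=8: → [3,19); WM=13
i=10 t=15 v=6: → [3,20); WM=13
i=11 t=16 v=2: → [3,21); WM=15
i=12 t=18 v=9: → [3,23); WM=15
i=13 t=11 v=8: DROP (t<15-1); WM=17
i=14 t=7 v=7: DROP (t<17-1); WM=17
i=15 t=19 v=1: → [3,24); WM=18
i=16 t=8 v=4: DROP (t<18-1); WM=18
i=17 t=17 v=6: → [3,24); WM=18
i=18 t=19 v=6: → [3,24); WM=18
i=19 t=24 v=7: → [24,29); WM=23
i=20 t=19 v=8: DROP (t<23-1); WM=23
i=21 t=17 v=1: DROP (t<23-1); WM=23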